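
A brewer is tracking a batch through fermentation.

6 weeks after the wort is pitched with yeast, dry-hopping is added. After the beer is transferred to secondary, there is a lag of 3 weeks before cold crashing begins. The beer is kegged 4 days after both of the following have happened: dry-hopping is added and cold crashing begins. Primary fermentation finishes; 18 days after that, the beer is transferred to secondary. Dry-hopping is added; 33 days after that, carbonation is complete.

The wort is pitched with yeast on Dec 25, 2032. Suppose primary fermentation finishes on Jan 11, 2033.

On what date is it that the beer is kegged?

Feb 23, 2033

The wort is pitched with yeast: Dec 25, 2032.
Dry-hopping is added: Dec 25, 2032 + 6 weeks = Feb 5, 2033.
Primary fermentation finishes: Jan 11, 2033.
The beer is transferred to secondary: Jan 11, 2033 + 18 days = Jan 29, 2033.
Cold crashing begins: Jan 29, 2033 + 3 weeks = Feb 19, 2033.
Both prerequisites met — dry-hopping is added (Feb 5, 2033), cold crashing begins (Feb 19, 2033); the later is Feb 19, 2033.
The beer is kegged: Feb 19, 2033 + 4 days = Feb 23, 2033.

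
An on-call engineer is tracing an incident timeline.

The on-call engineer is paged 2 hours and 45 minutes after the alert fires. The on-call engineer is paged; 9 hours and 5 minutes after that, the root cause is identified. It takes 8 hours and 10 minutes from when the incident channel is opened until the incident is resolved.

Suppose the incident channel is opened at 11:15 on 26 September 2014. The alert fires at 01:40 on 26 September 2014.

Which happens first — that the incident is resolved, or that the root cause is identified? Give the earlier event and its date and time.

The root cause is identified — 13:30 on 26 September 2014

The incident channel is opened: 11:15 Sep 26, 2014.
The incident is resolved: 11:15 Sep 26, 2014 + 8h10m = 19:25 Sep 26, 2014.
The alert fires: 01:40 Sep 26, 2014.
The on-call engineer is paged: 01:40 Sep 26, 2014 + 2h45m = 04:25 Sep 26, 2014.
The root cause is identified: 04:25 Sep 26, 2014 + 9h05m = 13:30 Sep 26, 2014.
Comparing: the incident is resolved at 19:25 Sep 26, 2014 vs the root cause is identified at 13:30 Sep 26, 2014. Earlier: the root cause is identified.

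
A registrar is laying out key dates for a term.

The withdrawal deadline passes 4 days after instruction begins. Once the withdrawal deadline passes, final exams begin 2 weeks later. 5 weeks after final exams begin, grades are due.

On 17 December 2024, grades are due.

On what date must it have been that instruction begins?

Grades are due: Dec 17, 2024.
Final exams begin: Dec 17, 2024 − 5 weeks = Nov 12, 2024.
The withdrawal deadline passes: Nov 12, 2024 − 2 weeks = Oct 29, 2024.
Instruction begins: Oct 29, 2024 − 4 days = Oct 25, 2024.

25 October 2024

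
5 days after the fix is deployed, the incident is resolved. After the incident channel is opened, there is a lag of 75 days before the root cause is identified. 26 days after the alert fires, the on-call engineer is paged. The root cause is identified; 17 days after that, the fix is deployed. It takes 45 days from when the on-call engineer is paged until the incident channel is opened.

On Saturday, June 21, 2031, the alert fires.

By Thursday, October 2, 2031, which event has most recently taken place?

The alert fires: Jun 21, 2031.
The on-call engineer is paged: Jun 21, 2031 + 26 days = Jul 17, 2031.
The incident channel is opened: Jul 17, 2031 + 45 days = Aug 31, 2031.
The root cause is identified: Aug 31, 2031 + 75 days = Nov 14, 2031.
The fix is deployed: Nov 14, 2031 + 17 days = Dec 1, 2031.
The incident is resolved: Dec 1, 2031 + 5 days = Dec 6, 2031.
Oct 2, 2031 falls between when the incident channel is opened (Aug 31, 2031) and when the root cause is identified (Nov 14, 2031).

The incident channel is opened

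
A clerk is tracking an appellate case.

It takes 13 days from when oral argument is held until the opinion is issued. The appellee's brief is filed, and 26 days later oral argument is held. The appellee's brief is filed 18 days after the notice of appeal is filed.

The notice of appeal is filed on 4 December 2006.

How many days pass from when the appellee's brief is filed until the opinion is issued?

Causal path: the appellee's brief is filed → oral argument is held → the opinion is issued.
Total delay along the path: 26 + 13 = 39 days.

39 days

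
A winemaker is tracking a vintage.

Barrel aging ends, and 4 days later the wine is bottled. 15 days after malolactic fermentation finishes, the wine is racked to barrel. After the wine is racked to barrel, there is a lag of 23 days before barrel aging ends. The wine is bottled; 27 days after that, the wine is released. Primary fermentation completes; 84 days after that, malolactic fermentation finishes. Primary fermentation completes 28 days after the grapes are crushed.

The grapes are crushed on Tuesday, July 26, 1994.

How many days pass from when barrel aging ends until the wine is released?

31 days

Causal path: barrel aging ends → the wine is bottled → the wine is released.
Total delay along the path: 4 + 27 = 31 days.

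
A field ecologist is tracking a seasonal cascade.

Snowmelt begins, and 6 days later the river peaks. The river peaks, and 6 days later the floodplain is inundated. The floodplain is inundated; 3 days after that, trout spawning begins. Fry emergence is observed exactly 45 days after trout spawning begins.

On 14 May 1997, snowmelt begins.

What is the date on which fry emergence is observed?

Snowmelt begins: May 14, 1997.
The river peaks: May 14, 1997 + 6 days = May 20, 1997.
The floodplain is inundated: May 20, 1997 + 6 days = May 26, 1997.
Trout spawning begins: May 26, 1997 + 3 days = May 29, 1997.
Fry emergence is observed: May 29, 1997 + 45 days = Jul 13, 1997.

13 July 1997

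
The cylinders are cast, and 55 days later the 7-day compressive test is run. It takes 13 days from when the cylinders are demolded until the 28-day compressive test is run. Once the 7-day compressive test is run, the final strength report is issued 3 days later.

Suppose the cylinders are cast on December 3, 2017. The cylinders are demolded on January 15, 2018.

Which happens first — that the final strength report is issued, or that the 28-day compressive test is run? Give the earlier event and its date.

The cylinders are cast: Dec 3, 2017.
The 7-day compressive test is run: Dec 3, 2017 + 55 days = Jan 27, 2018.
The final strength report is issued: Jan 27, 2018 + 3 days = Jan 30, 2018.
The cylinders are demolded: Jan 15, 2018.
The 28-day compressive test is run: Jan 15, 2018 + 13 days = Jan 28, 2018.
Comparing: the final strength report is issued on Jan 30, 2018 vs the 28-day compressive test is run on Jan 28, 2018. Earlier: the 28-day compressive test is run.

The 28-day compressive test is run — January 28, 2018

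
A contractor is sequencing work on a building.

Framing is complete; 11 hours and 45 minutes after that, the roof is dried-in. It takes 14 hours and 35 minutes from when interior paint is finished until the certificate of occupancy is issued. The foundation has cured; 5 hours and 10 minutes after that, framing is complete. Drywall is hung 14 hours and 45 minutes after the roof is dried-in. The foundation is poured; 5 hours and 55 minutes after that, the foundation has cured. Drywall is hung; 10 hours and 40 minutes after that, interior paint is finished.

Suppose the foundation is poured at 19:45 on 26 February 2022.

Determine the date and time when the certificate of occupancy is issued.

10:35 on 1 March 2022

The foundation is poured: 19:45 Feb 26, 2022.
The foundation has cured: 19:45 Feb 26, 2022 + 5h55m = 01:40 Feb 27, 2022.
Framing is complete: 01:40 Feb 27, 2022 + 5h10m = 06:50 Feb 27, 2022.
The roof is dried-in: 06:50 Feb 27, 2022 + 11h45m = 18:35 Feb 27, 2022.
Drywall is hung: 18:35 Feb 27, 2022 + 14h45m = 09:20 Feb 28, 2022.
Interior paint is finished: 09:20 Feb 28, 2022 + 10h40m = 20:00 Feb 28, 2022.
The certificate of occupancy is issued: 20:00 Feb 28, 2022 + 14h35m = 10:35 Mar 1, 2022.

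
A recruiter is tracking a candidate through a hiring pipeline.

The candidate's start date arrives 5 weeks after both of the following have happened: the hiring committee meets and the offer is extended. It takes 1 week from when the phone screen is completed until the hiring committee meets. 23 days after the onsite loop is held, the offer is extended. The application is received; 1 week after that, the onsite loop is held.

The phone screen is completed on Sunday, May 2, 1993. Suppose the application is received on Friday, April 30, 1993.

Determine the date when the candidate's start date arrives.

Sunday, July 4, 1993

The phone screen is completed: May 2, 1993.
The hiring committee meets: May 2, 1993 + 1 week = May 9, 1993.
The application is received: Apr 30, 1993.
The onsite loop is held: Apr 30, 1993 + 1 week = May 7, 1993.
The offer is extended: May 7, 1993 + 23 days = May 30, 1993.
Both prerequisites met — the hiring committee meets (May 9, 1993), the offer is extended (May 30, 1993); the later is May 30, 1993.
The candidate's start date arrives: May 30, 1993 + 5 weeks = Jul 4, 1993.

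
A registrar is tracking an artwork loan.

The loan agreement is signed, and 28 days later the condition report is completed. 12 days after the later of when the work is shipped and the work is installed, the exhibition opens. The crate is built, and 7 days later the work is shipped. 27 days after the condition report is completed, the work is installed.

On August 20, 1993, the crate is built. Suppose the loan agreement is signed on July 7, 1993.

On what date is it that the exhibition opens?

September 12, 1993

The crate is built: Aug 20, 1993.
The work is shipped: Aug 20, 1993 + 7 days = Aug 27, 1993.
The loan agreement is signed: Jul 7, 1993.
The condition report is completed: Jul 7, 1993 + 28 days = Aug 4, 1993.
The work is installed: Aug 4, 1993 + 27 days = Aug 31, 1993.
Both prerequisites met — the work is shipped (Aug 27, 1993), the work is installed (Aug 31, 1993); the later is Aug 31, 1993.
The exhibition opens: Aug 31, 1993 + 12 days = Sep 12, 1993.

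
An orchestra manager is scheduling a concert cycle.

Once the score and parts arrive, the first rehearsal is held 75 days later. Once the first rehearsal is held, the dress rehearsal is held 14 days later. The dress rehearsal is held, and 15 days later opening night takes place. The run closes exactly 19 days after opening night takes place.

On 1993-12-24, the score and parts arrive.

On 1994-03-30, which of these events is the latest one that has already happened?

The score and parts arrive: Dec 24, 1993.
The first rehearsal is held: Dec 24, 1993 + 75 days = Mar 9, 1994.
The dress rehearsal is held: Mar 9, 1994 + 14 days = Mar 23, 1994.
Opening night takes place: Mar 23, 1994 + 15 days = Apr 7, 1994.
The run closes: Apr 7, 1994 + 19 days = Apr 26, 1994.
Mar 30, 1994 falls between when the dress rehearsal is held (Mar 23, 1994) and when opening night takes place (Apr 7, 1994).

The dress rehearsal is held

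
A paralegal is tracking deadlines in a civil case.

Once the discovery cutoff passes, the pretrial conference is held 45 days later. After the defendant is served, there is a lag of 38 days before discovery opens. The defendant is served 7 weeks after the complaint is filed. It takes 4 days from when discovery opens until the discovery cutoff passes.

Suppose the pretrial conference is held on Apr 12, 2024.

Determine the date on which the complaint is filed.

The pretrial conference is held: Apr 12, 2024.
The discovery cutoff passes: Apr 12, 2024 − 45 days = Feb 27, 2024.
Discovery opens: Feb 27, 2024 − 4 days = Feb 23, 2024.
The defendant is served: Feb 23, 2024 − 38 days = Jan 16, 2024.
The complaint is filed: Jan 16, 2024 − 7 weeks = Nov 28, 2023.

Nov 28, 2023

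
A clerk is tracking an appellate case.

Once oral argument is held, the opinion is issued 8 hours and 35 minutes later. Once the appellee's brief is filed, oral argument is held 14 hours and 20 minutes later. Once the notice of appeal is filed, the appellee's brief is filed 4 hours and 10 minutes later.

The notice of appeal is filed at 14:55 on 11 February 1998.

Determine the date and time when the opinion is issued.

18:00 on 12 February 1998

The notice of appeal is filed: 14:55 Feb 11, 1998.
The appellee's brief is filed: 14:55 Feb 11, 1998 + 4h10m = 19:05 Feb 11, 1998.
Oral argument is held: 19:05 Feb 11, 1998 + 14h20m = 09:25 Feb 12, 1998.
The opinion is issued: 09:25 Feb 12, 1998 + 8h35m = 18:00 Feb 12, 1998.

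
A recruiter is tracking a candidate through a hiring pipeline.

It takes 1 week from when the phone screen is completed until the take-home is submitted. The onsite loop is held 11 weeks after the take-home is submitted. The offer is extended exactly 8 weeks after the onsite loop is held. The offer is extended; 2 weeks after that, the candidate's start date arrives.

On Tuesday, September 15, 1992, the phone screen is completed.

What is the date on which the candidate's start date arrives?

The phone screen is completed: Sep 15, 1992.
The take-home is submitted: Sep 15, 1992 + 1 week = Sep 22, 1992.
The onsite loop is held: Sep 22, 1992 + 11 weeks = Dec 8, 1992.
The offer is extended: Dec 8, 1992 + 8 weeks = Feb 2, 1993.
The candidate's start date arrives: Feb 2, 1993 + 2 weeks = Feb 16, 1993.

Tuesday, February 16, 1993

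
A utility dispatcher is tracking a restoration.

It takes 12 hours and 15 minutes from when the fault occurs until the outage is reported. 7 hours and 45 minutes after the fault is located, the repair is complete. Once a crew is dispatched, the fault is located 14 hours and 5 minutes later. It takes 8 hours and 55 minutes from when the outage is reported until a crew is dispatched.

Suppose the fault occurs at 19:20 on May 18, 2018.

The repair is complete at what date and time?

The fault occurs: 19:20 May 18, 2018.
The outage is reported: 19:20 May 18, 2018 + 12h15m = 07:35 May 19, 2018.
A crew is dispatched: 07:35 May 19, 2018 + 8h55m = 16:30 May 19, 2018.
The fault is located: 16:30 May 19, 2018 + 14h05m = 06:35 May 20, 2018.
The repair is complete: 06:35 May 20, 2018 + 7h45m = 14:20 May 20, 2018.

14:20 on May 20, 2018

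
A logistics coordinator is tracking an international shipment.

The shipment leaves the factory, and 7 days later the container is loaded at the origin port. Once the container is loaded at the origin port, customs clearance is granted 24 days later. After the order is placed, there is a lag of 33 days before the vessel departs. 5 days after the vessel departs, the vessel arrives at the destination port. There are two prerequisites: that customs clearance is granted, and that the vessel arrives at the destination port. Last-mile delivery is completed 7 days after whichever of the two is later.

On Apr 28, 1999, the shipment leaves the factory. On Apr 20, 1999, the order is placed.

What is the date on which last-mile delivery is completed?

Jun 5, 1999

The shipment leaves the factory: Apr 28, 1999.
The container is loaded at the origin port: Apr 28, 1999 + 7 days = May 5, 1999.
Customs clearance is granted: May 5, 1999 + 24 days = May 29, 1999.
The order is placed: Apr 20, 1999.
The vessel departs: Apr 20, 1999 + 33 days = May 23, 1999.
The vessel arrives at the destination port: May 23, 1999 + 5 days = May 28, 1999.
Both prerequisites met — customs clearance is granted (May 29, 1999), the vessel arrives at the destination port (May 28, 1999); the later is May 29, 1999.
Last-mile delivery is completed: May 29, 1999 + 7 days = Jun 5, 1999.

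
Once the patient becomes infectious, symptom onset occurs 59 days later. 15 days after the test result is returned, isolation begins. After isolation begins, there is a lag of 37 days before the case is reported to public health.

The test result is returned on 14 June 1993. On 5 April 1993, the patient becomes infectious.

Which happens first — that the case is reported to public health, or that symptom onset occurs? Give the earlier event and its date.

Symptom onset occurs — 3 June 1993

The test result is returned: Jun 14, 1993.
Isolation begins: Jun 14, 1993 + 15 days = Jun 29, 1993.
The case is reported to public health: Jun 29, 1993 + 37 days = Aug 5, 1993.
The patient becomes infectious: Apr 5, 1993.
Symptom onset occurs: Apr 5, 1993 + 59 days = Jun 3, 1993.
Comparing: the case is reported to public health on Aug 5, 1993 vs symptom onset occurs on Jun 3, 1993. Earlier: symptom onset occurs.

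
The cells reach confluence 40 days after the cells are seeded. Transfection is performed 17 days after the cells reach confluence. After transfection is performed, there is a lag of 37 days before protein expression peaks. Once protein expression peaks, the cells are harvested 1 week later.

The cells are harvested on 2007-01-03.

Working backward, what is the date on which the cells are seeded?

2006-09-24

The cells are harvested: Jan 3, 2007.
Protein expression peaks: Jan 3, 2007 − 1 week = Dec 27, 2006.
Transfection is performed: Dec 27, 2006 − 37 days = Nov 20, 2006.
The cells reach confluence: Nov 20, 2006 − 17 days = Nov 3, 2006.
The cells are seeded: Nov 3, 2006 − 40 days = Sep 24, 2006.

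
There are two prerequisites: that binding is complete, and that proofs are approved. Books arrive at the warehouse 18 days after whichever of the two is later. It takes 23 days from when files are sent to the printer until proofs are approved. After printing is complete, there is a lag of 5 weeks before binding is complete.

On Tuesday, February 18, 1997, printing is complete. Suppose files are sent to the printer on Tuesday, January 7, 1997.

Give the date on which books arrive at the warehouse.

Saturday, April 12, 1997

Printing is complete: Feb 18, 1997.
Binding is complete: Feb 18, 1997 + 5 weeks = Mar 25, 1997.
Files are sent to the printer: Jan 7, 1997.
Proofs are approved: Jan 7, 1997 + 23 days = Jan 30, 1997.
Both prerequisites met — binding is complete (Mar 25, 1997), proofs are approved (Jan 30, 1997); the later is Mar 25, 1997.
Books arrive at the warehouse: Mar 25, 1997 + 18 days = Apr 12, 1997.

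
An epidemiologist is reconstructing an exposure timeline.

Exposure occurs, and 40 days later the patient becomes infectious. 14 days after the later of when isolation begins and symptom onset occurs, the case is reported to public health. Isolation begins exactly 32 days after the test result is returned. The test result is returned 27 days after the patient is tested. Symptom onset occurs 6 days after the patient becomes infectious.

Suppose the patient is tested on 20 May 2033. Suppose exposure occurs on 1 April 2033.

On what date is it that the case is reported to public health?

The patient is tested: May 20, 2033.
The test result is returned: May 20, 2033 + 27 days = Jun 16, 2033.
Isolation begins: Jun 16, 2033 + 32 days = Jul 18, 2033.
Exposure occurs: Apr 1, 2033.
The patient becomes infectious: Apr 1, 2033 + 40 days = May 11, 2033.
Symptom onset occurs: May 11, 2033 + 6 days = May 17, 2033.
Both prerequisites met — isolation begins (Jul 18, 2033), symptom onset occurs (May 17, 2033); the later is Jul 18, 2033.
The case is reported to public health: Jul 18, 2033 + 14 days = Aug 1, 2033.

1 August 2033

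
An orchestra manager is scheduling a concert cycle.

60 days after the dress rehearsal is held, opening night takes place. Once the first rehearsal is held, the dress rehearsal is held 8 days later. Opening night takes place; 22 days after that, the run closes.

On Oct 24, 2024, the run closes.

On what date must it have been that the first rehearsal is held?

The run closes: Oct 24, 2024.
Opening night takes place: Oct 24, 2024 − 22 days = Oct 2, 2024.
The dress rehearsal is held: Oct 2, 2024 − 60 days = Aug 3, 2024.
The first rehearsal is held: Aug 3, 2024 − 8 days = Jul 26, 2024.

Jul 26, 2024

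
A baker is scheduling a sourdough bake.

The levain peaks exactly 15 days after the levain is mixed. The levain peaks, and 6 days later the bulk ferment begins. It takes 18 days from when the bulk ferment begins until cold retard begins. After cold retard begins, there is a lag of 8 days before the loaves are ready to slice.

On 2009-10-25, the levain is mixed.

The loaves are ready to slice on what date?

2009-12-11

The levain is mixed: Oct 25, 2009.
The levain peaks: Oct 25, 2009 + 15 days = Nov 9, 2009.
The bulk ferment begins: Nov 9, 2009 + 6 days = Nov 15, 2009.
Cold retard begins: Nov 15, 2009 + 18 days = Dec 3, 2009.
The loaves are ready to slice: Dec 3, 2009 + 8 days = Dec 11, 2009.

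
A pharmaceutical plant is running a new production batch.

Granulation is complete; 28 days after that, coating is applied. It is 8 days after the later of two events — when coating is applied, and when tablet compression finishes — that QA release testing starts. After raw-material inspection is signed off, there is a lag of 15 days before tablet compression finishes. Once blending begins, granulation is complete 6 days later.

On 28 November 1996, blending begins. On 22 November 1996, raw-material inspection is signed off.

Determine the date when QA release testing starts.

Blending begins: Nov 28, 1996.
Granulation is complete: Nov 28, 1996 + 6 days = Dec 4, 1996.
Coating is applied: Dec 4, 1996 + 28 days = Jan 1, 1997.
Raw-material inspection is signed off: Nov 22, 1996.
Tablet compression finishes: Nov 22, 1996 + 15 days = Dec 7, 1996.
Both prerequisites met — coating is applied (Jan 1, 1997), tablet compression finishes (Dec 7, 1996); the later is Jan 1, 1997.
QA release testing starts: Jan 1, 1997 + 8 days = Jan 9, 1997.

9 January 1997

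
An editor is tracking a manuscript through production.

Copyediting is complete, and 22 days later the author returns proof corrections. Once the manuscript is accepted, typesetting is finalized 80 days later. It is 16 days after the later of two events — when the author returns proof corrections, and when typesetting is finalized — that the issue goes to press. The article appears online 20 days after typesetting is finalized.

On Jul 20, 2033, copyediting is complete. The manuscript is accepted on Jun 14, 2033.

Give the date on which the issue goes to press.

Sep 18, 2033

Copyediting is complete: Jul 20, 2033.
The author returns proof corrections: Jul 20, 2033 + 22 days = Aug 11, 2033.
The manuscript is accepted: Jun 14, 2033.
Typesetting is finalized: Jun 14, 2033 + 80 days = Sep 2, 2033.
Both prerequisites met — the author returns proof corrections (Aug 11, 2033), typesetting is finalized (Sep 2, 2033); the later is Sep 2, 2033.
The issue goes to press: Sep 2, 2033 + 16 days = Sep 18, 2033.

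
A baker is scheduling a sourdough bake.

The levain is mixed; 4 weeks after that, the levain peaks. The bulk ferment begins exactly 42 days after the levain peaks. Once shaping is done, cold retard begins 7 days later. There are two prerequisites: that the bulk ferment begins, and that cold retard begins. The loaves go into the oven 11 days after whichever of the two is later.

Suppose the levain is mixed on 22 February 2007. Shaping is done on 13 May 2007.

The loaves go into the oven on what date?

31 May 2007

The levain is mixed: Feb 22, 2007.
The levain peaks: Feb 22, 2007 + 4 weeks = Mar 22, 2007.
The bulk ferment begins: Mar 22, 2007 + 42 days = May 3, 2007.
Shaping is done: May 13, 2007.
Cold retard begins: May 13, 2007 + 7 days = May 20, 2007.
Both prerequisites met — the bulk ferment begins (May 3, 2007), cold retard begins (May 20, 2007); the later is May 20, 2007.
The loaves go into the oven: May 20, 2007 + 11 days = May 31, 2007.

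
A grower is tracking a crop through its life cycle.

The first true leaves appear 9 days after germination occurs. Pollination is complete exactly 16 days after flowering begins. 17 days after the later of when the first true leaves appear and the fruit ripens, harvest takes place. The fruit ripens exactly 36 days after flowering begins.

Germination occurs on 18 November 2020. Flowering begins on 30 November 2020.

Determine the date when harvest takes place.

22 January 2021

Germination occurs: Nov 18, 2020.
The first true leaves appear: Nov 18, 2020 + 9 days = Nov 27, 2020.
Flowering begins: Nov 30, 2020.
The fruit ripens: Nov 30, 2020 + 36 days = Jan 5, 2021.
Both prerequisites met — the first true leaves appear (Nov 27, 2020), the fruit ripens (Jan 5, 2021); the later is Jan 5, 2021.
Harvest takes place: Jan 5, 2021 + 17 days = Jan 22, 2021.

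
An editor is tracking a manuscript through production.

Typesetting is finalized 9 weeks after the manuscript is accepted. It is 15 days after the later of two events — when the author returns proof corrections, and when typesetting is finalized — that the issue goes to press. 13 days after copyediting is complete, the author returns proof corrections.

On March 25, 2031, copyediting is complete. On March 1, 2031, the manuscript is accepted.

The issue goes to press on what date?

Copyediting is complete: Mar 25, 2031.
The author returns proof corrections: Mar 25, 2031 + 13 days = Apr 7, 2031.
The manuscript is accepted: Mar 1, 2031.
Typesetting is finalized: Mar 1, 2031 + 9 weeks = May 3, 2031.
Both prerequisites met — the author returns proof corrections (Apr 7, 2031), typesetting is finalized (May 3, 2031); the later is May 3, 2031.
The issue goes to press: May 3, 2031 + 15 days = May 18, 2031.

May 18, 2031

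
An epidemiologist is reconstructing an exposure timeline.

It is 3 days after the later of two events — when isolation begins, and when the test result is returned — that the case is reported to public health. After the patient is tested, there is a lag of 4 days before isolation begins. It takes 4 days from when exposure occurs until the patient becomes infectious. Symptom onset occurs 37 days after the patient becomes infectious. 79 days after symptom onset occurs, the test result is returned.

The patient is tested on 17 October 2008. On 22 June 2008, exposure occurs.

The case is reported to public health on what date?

24 October 2008

The patient is tested: Oct 17, 2008.
Isolation begins: Oct 17, 2008 + 4 days = Oct 21, 2008.
Exposure occurs: Jun 22, 2008.
The patient becomes infectious: Jun 22, 2008 + 4 days = Jun 26, 2008.
Symptom onset occurs: Jun 26, 2008 + 37 days = Aug 2, 2008.
The test result is returned: Aug 2, 2008 + 79 days = Oct 20, 2008.
Both prerequisites met — isolation begins (Oct 21, 2008), the test result is returned (Oct 20, 2008); the later is Oct 21, 2008.
The case is reported to public health: Oct 21, 2008 + 3 days = Oct 24, 2008.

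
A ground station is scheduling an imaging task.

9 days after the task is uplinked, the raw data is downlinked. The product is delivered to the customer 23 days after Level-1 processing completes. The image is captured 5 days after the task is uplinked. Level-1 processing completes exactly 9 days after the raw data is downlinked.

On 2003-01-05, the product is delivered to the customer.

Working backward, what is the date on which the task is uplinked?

The product is delivered to the customer: Jan 5, 2003.
Level-1 processing completes: Jan 5, 2003 − 23 days = Dec 13, 2002.
The raw data is downlinked: Dec 13, 2002 − 9 days = Dec 4, 2002.
The task is uplinked: Dec 4, 2002 − 9 days = Nov 25, 2002.

2002-11-25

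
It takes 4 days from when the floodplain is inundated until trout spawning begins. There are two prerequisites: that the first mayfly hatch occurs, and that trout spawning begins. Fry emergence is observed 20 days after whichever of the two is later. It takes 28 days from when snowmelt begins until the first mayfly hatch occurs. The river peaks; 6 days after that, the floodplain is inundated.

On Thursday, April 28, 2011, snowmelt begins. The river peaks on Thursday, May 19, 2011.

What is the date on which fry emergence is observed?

Saturday, June 18, 2011

Snowmelt begins: Apr 28, 2011.
The first mayfly hatch occurs: Apr 28, 2011 + 28 days = May 26, 2011.
The river peaks: May 19, 2011.
The floodplain is inundated: May 19, 2011 + 6 days = May 25, 2011.
Trout spawning begins: May 25, 2011 + 4 days = May 29, 2011.
Both prerequisites met — the first mayfly hatch occurs (May 26, 2011), trout spawning begins (May 29, 2011); the later is May 29, 2011.
Fry emergence is observed: May 29, 2011 + 20 days = Jun 18, 2011.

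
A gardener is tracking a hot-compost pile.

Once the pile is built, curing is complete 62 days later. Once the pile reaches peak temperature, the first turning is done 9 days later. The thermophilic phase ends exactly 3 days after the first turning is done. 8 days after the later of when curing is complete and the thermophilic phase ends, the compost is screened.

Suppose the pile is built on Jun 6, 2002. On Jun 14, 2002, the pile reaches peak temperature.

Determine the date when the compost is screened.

Aug 15, 2002

The pile is built: Jun 6, 2002.
Curing is complete: Jun 6, 2002 + 62 days = Aug 7, 2002.
The pile reaches peak temperature: Jun 14, 2002.
The first turning is done: Jun 14, 2002 + 9 days = Jun 23, 2002.
The thermophilic phase ends: Jun 23, 2002 + 3 days = Jun 26, 2002.
Both prerequisites met — curing is complete (Aug 7, 2002), the thermophilic phase ends (Jun 26, 2002); the later is Aug 7, 2002.
The compost is screened: Aug 7, 2002 + 8 days = Aug 15, 2002.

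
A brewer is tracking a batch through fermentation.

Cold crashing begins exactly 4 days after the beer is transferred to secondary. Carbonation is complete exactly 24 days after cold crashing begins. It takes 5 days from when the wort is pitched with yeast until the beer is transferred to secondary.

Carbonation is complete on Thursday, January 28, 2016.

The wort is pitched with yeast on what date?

Carbonation is complete: Jan 28, 2016.
Cold crashing begins: Jan 28, 2016 − 24 days = Jan 4, 2016.
The beer is transferred to secondary: Jan 4, 2016 − 4 days = Dec 31, 2015.
The wort is pitched with yeast: Dec 31, 2015 − 5 days = Dec 26, 2015.

Saturday, December 26, 2015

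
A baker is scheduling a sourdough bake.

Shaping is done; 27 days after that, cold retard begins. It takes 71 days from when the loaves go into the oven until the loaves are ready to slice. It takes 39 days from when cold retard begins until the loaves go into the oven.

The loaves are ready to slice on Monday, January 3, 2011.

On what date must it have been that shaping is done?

Thursday, August 19, 2010

The loaves are ready to slice: Jan 3, 2011.
The loaves go into the oven: Jan 3, 2011 − 71 days = Oct 24, 2010.
Cold retard begins: Oct 24, 2010 − 39 days = Sep 15, 2010.
Shaping is done: Sep 15, 2010 − 27 days = Aug 19, 2010.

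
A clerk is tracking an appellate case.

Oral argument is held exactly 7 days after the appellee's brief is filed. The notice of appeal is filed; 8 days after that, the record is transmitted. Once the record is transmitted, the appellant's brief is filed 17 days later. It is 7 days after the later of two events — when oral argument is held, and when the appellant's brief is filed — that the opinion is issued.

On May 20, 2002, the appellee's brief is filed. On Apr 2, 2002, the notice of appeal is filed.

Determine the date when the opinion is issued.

The appellee's brief is filed: May 20, 2002.
Oral argument is held: May 20, 2002 + 7 days = May 27, 2002.
The notice of appeal is filed: Apr 2, 2002.
The record is transmitted: Apr 2, 2002 + 8 days = Apr 10, 2002.
The appellant's brief is filed: Apr 10, 2002 + 17 days = Apr 27, 2002.
Both prerequisites met — oral argument is held (May 27, 2002), the appellant's brief is filed (Apr 27, 2002); the later is May 27, 2002.
The opinion is issued: May 27, 2002 + 7 days = Jun 3, 2002.

Jun 3, 2002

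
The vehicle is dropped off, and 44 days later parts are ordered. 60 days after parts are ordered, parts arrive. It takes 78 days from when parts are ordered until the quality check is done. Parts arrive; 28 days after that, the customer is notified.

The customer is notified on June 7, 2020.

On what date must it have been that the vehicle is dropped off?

The customer is notified: Jun 7, 2020.
Parts arrive: Jun 7, 2020 − 28 days = May 10, 2020.
Parts are ordered: May 10, 2020 − 60 days = Mar 11, 2020.
The vehicle is dropped off: Mar 11, 2020 − 44 days = Jan 27, 2020.

January 27, 2020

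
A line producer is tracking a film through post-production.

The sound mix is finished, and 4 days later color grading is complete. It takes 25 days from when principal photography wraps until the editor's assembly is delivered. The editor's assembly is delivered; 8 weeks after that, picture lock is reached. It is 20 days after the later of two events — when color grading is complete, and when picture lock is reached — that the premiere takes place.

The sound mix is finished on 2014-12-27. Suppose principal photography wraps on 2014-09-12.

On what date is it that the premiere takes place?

2015-01-20

The sound mix is finished: Dec 27, 2014.
Color grading is complete: Dec 27, 2014 + 4 days = Dec 31, 2014.
Principal photography wraps: Sep 12, 2014.
The editor's assembly is delivered: Sep 12, 2014 + 25 days = Oct 7, 2014.
Picture lock is reached: Oct 7, 2014 + 8 weeks = Dec 2, 2014.
Both prerequisites met — color grading is complete (Dec 31, 2014), picture lock is reached (Dec 2, 2014); the later is Dec 31, 2014.
The premiere takes place: Dec 31, 2014 + 20 days = Jan 20, 2015.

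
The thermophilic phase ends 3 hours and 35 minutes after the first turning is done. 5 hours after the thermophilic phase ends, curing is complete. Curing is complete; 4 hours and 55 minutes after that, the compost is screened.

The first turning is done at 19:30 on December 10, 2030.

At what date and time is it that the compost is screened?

The first turning is done: 19:30 Dec 10, 2030.
The thermophilic phase ends: 19:30 Dec 10, 2030 + 3h35m = 23:05 Dec 10, 2030.
Curing is complete: 23:05 Dec 10, 2030 + 5h = 04:05 Dec 11, 2030.
The compost is screened: 04:05 Dec 11, 2030 + 4h55m = 09:00 Dec 11, 2030.

09:00 on December 11, 2030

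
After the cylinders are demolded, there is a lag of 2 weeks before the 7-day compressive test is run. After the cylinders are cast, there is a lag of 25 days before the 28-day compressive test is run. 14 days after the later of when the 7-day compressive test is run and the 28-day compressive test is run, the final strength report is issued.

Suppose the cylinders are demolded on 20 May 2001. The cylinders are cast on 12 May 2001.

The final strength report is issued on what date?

The cylinders are demolded: May 20, 2001.
The 7-day compressive test is run: May 20, 2001 + 2 weeks = Jun 3, 2001.
The cylinders are cast: May 12, 2001.
The 28-day compressive test is run: May 12, 2001 + 25 days = Jun 6, 2001.
Both prerequisites met — the 7-day compressive test is run (Jun 3, 2001), the 28-day compressive test is run (Jun 6, 2001); the later is Jun 6, 2001.
The final strength report is issued: Jun 6, 2001 + 14 days = Jun 20, 2001.

20 June 2001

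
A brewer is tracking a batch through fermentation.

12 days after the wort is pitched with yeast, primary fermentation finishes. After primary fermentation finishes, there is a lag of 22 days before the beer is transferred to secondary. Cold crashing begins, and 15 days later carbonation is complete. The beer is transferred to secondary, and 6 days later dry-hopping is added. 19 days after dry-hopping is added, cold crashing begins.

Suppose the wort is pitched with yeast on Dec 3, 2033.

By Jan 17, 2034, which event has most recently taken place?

The wort is pitched with yeast: Dec 3, 2033.
Primary fermentation finishes: Dec 3, 2033 + 12 days = Dec 15, 2033.
The beer is transferred to secondary: Dec 15, 2033 + 22 days = Jan 6, 2034.
Dry-hopping is added: Jan 6, 2034 + 6 days = Jan 12, 2034.
Cold crashing begins: Jan 12, 2034 + 19 days = Jan 31, 2034.
Carbonation is complete: Jan 31, 2034 + 15 days = Feb 15, 2034.
Jan 17, 2034 falls between when dry-hopping is added (Jan 12, 2034) and when cold crashing begins (Jan 31, 2034).

Dry-hopping is added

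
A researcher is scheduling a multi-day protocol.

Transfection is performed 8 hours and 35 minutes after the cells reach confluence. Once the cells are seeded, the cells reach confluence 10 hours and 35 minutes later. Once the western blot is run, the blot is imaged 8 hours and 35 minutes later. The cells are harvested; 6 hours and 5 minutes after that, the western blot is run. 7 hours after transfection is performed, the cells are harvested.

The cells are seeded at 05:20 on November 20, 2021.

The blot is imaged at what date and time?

22:10 on November 21, 2021

The cells are seeded: 05:20 Nov 20, 2021.
The cells reach confluence: 05:20 Nov 20, 2021 + 10h35m = 15:55 Nov 20, 2021.
Transfection is performed: 15:55 Nov 20, 2021 + 8h35m = 00:30 Nov 21, 2021.
The cells are harvested: 00:30 Nov 21, 2021 + 7h = 07:30 Nov 21, 2021.
The western blot is run: 07:30 Nov 21, 2021 + 6h05m = 13:35 Nov 21, 2021.
The blot is imaged: 13:35 Nov 21, 2021 + 8h35m = 22:10 Nov 21, 2021.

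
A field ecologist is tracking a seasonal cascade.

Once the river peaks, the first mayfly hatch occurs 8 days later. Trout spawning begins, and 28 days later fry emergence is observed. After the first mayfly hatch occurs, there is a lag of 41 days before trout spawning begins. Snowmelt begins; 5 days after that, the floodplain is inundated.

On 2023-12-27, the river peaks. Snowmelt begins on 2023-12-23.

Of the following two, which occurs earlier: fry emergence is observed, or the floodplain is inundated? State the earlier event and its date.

The floodplain is inundated — 2023-12-28

The river peaks: Dec 27, 2023.
The first mayfly hatch occurs: Dec 27, 2023 + 8 days = Jan 4, 2024.
Trout spawning begins: Jan 4, 2024 + 41 days = Feb 14, 2024.
Fry emergence is observed: Feb 14, 2024 + 28 days = Mar 13, 2024.
Snowmelt begins: Dec 23, 2023.
The floodplain is inundated: Dec 23, 2023 + 5 days = Dec 28, 2023.
Comparing: fry emergence is observed on Mar 13, 2024 vs the floodplain is inundated on Dec 28, 2023. Earlier: the floodplain is inundated.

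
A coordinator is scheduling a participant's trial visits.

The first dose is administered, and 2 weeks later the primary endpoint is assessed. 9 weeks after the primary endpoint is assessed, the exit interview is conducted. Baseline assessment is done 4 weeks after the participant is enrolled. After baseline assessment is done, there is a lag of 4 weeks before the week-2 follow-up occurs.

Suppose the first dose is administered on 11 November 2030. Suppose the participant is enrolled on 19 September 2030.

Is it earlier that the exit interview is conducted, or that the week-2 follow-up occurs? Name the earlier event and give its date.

The first dose is administered: Nov 11, 2030.
The primary endpoint is assessed: Nov 11, 2030 + 2 weeks = Nov 25, 2030.
The exit interview is conducted: Nov 25, 2030 + 9 weeks = Jan 27, 2031.
The participant is enrolled: Sep 19, 2030.
Baseline assessment is done: Sep 19, 2030 + 4 weeks = Oct 17, 2030.
The week-2 follow-up occurs: Oct 17, 2030 + 4 weeks = Nov 14, 2030.
Comparing: the exit interview is conducted on Jan 27, 2031 vs the week-2 follow-up occurs on Nov 14, 2030. Earlier: the week-2 follow-up occurs.

The week-2 follow-up occurs — 14 November 2030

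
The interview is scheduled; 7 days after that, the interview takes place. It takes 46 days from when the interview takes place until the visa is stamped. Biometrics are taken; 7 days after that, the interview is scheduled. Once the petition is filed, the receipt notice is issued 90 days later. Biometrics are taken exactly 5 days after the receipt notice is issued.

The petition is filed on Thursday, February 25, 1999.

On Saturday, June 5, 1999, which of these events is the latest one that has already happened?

Biometrics are taken

The petition is filed: Feb 25, 1999.
The receipt notice is issued: Feb 25, 1999 + 90 days = May 26, 1999.
Biometrics are taken: May 26, 1999 + 5 days = May 31, 1999.
The interview is scheduled: May 31, 1999 + 7 days = Jun 7, 1999.
The interview takes place: Jun 7, 1999 + 7 days = Jun 14, 1999.
The visa is stamped: Jun 14, 1999 + 46 days = Jul 30, 1999.
Jun 5, 1999 falls between when biometrics are taken (May 31, 1999) and when the interview is scheduled (Jun 7, 1999).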